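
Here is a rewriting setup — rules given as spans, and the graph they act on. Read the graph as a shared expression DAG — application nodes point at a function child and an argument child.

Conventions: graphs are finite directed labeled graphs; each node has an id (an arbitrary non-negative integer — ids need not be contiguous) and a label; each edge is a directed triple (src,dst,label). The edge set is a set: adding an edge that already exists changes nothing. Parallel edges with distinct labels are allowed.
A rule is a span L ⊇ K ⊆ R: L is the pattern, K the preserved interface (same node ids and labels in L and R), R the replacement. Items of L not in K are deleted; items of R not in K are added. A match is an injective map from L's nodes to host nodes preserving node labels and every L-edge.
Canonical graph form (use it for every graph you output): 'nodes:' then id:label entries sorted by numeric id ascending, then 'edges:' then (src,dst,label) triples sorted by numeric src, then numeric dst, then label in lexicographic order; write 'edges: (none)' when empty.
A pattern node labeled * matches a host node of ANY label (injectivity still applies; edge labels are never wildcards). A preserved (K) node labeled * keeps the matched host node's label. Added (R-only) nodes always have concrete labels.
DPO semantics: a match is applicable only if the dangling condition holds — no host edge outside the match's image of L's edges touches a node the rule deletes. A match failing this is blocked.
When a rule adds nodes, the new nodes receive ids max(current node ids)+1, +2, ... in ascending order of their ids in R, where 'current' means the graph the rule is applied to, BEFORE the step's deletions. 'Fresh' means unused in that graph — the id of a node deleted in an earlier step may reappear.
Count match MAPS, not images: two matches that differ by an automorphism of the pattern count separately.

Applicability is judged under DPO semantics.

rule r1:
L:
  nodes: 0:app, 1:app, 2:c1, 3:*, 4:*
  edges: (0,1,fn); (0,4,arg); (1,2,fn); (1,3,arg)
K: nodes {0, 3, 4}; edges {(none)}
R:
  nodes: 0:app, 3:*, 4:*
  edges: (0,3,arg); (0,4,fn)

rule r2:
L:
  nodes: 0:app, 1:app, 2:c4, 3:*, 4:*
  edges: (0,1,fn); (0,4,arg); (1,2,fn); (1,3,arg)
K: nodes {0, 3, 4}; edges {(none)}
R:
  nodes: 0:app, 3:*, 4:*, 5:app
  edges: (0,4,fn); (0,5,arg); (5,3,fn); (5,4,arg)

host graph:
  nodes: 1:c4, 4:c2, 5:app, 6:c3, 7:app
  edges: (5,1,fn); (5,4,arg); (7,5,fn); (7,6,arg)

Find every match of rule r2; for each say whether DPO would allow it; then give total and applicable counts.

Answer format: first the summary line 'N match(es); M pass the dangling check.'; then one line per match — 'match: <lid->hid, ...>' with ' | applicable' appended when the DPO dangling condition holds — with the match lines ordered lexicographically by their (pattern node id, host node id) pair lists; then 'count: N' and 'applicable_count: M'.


1 match(es); 1 pass the dangling check.
match: 0->7, 1->5, 2->1, 3->4, 4->6 | applicable
count: 1
applicable_count: 1


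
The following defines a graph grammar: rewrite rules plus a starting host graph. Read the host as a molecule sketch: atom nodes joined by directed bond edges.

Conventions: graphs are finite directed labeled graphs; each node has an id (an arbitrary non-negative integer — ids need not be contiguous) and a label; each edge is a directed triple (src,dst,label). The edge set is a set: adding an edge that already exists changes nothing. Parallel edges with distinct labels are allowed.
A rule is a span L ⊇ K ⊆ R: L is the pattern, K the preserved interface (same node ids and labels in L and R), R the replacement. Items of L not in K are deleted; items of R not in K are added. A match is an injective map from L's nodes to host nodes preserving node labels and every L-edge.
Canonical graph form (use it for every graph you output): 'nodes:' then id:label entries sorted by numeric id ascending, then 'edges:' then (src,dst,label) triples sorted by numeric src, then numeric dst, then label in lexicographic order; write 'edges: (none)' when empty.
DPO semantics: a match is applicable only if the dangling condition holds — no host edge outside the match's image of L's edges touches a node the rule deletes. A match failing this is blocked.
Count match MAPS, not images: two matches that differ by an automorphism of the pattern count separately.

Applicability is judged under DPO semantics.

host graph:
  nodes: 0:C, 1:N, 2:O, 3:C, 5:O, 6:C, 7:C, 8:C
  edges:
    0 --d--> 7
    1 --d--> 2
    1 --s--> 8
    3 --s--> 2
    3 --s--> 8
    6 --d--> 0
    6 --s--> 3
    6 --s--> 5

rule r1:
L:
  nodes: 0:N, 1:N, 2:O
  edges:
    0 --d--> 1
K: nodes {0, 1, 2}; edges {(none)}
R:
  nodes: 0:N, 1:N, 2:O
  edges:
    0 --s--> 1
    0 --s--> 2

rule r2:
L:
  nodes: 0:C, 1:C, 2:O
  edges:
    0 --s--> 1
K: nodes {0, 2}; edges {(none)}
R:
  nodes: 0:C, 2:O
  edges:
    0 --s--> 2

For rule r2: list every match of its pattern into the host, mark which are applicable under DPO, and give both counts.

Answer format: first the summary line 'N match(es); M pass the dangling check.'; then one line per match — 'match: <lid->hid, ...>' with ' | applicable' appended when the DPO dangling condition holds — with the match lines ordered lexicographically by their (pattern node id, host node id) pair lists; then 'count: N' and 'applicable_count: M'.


4 match(es); 0 pass the dangling check.
match: 0->3, 1->8, 2->2
match: 0->3, 1->8, 2->5
match: 0->6, 1->3, 2->2
match: 0->6, 1->3, 2->5
count: 4
applicable_count: 0


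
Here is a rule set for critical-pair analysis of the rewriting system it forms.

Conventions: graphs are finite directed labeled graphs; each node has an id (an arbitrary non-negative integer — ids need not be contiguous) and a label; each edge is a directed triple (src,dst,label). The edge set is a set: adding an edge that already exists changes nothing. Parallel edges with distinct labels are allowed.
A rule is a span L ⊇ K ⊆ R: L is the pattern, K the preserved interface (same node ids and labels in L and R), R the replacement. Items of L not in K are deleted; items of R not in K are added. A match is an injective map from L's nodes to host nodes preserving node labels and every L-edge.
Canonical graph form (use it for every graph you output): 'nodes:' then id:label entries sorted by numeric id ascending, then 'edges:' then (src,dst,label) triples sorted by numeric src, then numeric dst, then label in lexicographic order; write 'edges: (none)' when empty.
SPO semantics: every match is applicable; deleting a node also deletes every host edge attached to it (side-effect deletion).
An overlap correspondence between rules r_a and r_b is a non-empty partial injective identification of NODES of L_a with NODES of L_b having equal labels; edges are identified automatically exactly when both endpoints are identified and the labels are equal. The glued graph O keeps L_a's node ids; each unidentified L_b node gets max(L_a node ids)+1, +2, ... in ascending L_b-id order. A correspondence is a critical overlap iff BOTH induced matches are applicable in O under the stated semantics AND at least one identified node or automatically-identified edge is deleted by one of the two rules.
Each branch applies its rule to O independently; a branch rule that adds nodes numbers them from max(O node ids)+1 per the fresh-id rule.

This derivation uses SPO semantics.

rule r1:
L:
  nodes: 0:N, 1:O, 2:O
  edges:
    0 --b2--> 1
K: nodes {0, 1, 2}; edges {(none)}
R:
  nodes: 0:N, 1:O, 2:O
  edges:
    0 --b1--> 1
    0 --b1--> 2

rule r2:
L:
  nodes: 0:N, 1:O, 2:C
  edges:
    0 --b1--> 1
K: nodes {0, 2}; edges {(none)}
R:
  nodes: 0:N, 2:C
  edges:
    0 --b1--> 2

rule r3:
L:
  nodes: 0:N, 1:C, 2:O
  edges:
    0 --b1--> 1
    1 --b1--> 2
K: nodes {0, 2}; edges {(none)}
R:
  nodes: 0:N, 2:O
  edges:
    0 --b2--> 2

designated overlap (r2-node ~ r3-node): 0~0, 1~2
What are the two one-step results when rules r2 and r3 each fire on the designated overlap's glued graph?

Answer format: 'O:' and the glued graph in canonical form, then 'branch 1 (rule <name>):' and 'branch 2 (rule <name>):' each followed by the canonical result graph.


O:
nodes: 0:N, 1:O, 2:C, 3:C
edges: (0,1,b1); (0,3,b1); (3,1,b1)
branch 1 (rule r2):
nodes: 0:N, 2:C, 3:C
edges: (0,2,b1); (0,3,b1)
branch 2 (rule r3):
nodes: 0:N, 1:O, 2:C
edges: (0,1,b1); (0,1,b2)


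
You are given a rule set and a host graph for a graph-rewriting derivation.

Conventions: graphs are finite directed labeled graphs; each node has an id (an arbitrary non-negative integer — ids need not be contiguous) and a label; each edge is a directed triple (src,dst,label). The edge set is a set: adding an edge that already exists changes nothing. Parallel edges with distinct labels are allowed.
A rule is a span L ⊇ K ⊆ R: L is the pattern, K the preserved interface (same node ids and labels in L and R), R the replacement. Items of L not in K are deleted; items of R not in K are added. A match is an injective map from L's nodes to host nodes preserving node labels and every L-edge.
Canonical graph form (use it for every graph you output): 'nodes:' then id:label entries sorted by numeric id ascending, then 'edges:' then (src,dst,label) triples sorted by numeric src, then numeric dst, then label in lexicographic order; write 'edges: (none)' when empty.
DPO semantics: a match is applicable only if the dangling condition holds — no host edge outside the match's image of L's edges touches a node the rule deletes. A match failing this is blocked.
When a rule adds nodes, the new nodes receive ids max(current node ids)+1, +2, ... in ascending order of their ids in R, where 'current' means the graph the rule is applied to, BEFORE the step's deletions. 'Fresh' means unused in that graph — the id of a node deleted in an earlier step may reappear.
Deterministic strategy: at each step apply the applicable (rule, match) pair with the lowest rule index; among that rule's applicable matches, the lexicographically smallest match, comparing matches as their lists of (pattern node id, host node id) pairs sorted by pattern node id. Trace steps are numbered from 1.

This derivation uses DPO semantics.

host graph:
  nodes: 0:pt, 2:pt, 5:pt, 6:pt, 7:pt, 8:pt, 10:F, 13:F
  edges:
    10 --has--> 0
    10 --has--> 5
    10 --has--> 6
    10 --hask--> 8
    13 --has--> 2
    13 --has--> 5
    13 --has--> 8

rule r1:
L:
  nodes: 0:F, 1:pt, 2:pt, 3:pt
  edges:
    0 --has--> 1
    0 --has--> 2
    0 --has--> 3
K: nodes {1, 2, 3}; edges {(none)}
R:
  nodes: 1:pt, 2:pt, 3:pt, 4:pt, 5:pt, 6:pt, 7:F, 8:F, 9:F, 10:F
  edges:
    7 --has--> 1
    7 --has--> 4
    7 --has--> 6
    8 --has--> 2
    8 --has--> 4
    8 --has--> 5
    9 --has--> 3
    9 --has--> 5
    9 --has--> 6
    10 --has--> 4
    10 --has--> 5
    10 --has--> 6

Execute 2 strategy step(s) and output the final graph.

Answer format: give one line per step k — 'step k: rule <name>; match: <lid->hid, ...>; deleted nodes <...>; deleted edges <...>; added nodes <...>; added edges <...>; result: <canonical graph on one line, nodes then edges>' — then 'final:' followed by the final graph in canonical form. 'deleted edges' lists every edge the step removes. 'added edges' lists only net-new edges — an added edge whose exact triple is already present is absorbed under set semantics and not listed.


step 1: rule r1; match: 0->13, 1->2, 2->5, 3->8; deleted nodes 13; deleted edges (13,2,has); (13,5,has); (13,8,has); added nodes 14, 15, 16, 17, 18, 19, 20; added edges (17,2,has); (17,14,has); (17,16,has); (18,5,has); (18,14,has); (18,15,has); (19,8,has); (19,15,has); (19,16,has); (20,14,has); (20,15,has); (20,16,has); result: nodes: 0:pt, 2:pt, 5:pt, 6:pt, 7:pt, 8:pt, 10:F, 14:pt, 15:pt, 16:pt, 17:F, 18:F, 19:F, 20:F edges: (10,0,has); (10,5,has); (10,6,has); (10,8,hask); (17,2,has); (17,14,has); (17,16,has); (18,5,has); (18,14,has); (18,15,has); (19,8,has); (19,15,has); (19,16,has); (20,14,has); (20,15,has); (20,16,has)
step 2: rule r1; match: 0->17, 1->2, 2->14, 3->16; deleted nodes 17; deleted edges (17,2,has); (17,14,has); (17,16,has); added nodes 21, 22, 23, 24, 25, 26, 27; added edges (24,2,has); (24,21,has); (24,23,has); (25,14,has); (25,21,has); (25,22,has); (26,16,has); (26,22,has); (26,23,has); (27,21,has); (27,22,has); (27,23,has); result: nodes: 0:pt, 2:pt, 5:pt, 6:pt, 7:pt, 8:pt, 10:F, 14:pt, 15:pt, 16:pt, 18:F, 19:F, 20:F, 21:pt, 22:pt, 23:pt, 24:F, 25:F, 26:F, 27:F edges: (10,0,has); (10,5,has); (10,6,has); (10,8,hask); (18,5,has); (18,14,has); (18,15,has); (19,8,has); (19,15,has); (19,16,has); (20,14,has); (20,15,has); (20,16,has); (24,2,has); (24,21,has); (24,23,has); (25,14,has); (25,21,has); (25,22,has); (26,16,has); (26,22,has); (26,23,has); (27,21,has); (27,22,has); (27,23,has)
final:
nodes: 0:pt, 2:pt, 5:pt, 6:pt, 7:pt, 8:pt, 10:F, 14:pt, 15:pt, 16:pt, 18:F, 19:F, 20:F, 21:pt, 22:pt, 23:pt, 24:F, 25:F, 26:F, 27:F
edges: (10,0,has); (10,5,has); (10,6,has); (10,8,hask); (18,5,has); (18,14,has); (18,15,has); (19,8,has); (19,15,has); (19,16,has); (20,14,has); (20,15,has); (20,16,has); (24,2,has); (24,21,has); (24,23,has); (25,14,has); (25,21,has); (25,22,has); (26,16,has); (26,22,has); (26,23,has); (27,21,has); (27,22,has); (27,23,has)


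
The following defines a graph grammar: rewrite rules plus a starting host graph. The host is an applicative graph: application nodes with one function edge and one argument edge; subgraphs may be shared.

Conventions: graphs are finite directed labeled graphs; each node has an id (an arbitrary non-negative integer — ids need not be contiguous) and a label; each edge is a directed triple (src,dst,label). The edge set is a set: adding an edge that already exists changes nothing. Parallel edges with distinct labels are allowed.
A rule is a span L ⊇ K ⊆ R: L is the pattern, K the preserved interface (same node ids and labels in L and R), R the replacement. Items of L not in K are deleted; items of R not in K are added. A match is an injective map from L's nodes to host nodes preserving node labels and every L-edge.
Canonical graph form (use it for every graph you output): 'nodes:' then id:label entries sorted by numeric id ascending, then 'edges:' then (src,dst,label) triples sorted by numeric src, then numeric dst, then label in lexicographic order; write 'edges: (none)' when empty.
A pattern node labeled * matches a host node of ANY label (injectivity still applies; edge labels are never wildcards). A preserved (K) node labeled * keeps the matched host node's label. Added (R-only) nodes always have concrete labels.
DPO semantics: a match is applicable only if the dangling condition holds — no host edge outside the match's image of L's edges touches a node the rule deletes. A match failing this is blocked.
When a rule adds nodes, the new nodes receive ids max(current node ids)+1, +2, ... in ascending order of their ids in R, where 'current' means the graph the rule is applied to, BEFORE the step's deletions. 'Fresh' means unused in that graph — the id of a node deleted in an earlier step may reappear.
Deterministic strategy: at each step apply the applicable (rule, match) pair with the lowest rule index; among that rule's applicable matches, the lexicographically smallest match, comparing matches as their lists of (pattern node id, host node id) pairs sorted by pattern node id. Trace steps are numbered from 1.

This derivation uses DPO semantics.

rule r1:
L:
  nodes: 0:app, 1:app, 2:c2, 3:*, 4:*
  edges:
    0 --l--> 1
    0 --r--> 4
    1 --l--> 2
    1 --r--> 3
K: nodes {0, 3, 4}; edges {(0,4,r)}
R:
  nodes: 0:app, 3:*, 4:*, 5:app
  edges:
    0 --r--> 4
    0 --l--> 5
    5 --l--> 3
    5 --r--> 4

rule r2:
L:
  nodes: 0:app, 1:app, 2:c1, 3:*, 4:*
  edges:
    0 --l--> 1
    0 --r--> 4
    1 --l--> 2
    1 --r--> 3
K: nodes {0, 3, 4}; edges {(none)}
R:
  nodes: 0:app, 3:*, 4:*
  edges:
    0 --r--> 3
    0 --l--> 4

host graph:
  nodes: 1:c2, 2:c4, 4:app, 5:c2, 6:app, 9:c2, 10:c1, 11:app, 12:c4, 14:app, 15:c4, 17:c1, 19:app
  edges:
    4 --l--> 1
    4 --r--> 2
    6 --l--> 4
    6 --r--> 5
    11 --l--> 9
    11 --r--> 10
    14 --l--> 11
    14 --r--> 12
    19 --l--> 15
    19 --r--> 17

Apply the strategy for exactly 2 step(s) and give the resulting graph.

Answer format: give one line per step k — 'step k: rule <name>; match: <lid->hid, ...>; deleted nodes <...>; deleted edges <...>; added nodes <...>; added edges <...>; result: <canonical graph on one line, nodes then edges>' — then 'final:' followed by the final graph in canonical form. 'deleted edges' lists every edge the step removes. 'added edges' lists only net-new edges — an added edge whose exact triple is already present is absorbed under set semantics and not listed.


step 1: rule r1; match: 0->6, 1->4, 2->1, 3->2, 4->5; deleted nodes 1, 4; deleted edges (4,1,l); (4,2,r); (6,4,l); added nodes 20; added edges (6,20,l); (20,2,l); (20,5,r); result: nodes: 2:c4, 5:c2, 6:app, 9:c2, 10:c1, 11:app, 12:c4, 14:app, 15:c4, 17:c1, 19:app, 20:app edges: (6,5,r); (6,20,l); (11,9,l); (11,10,r); (14,11,l); (14,12,r); (19,15,l); (19,17,r); (20,2,l); (20,5,r)
step 2: rule r1; match: 0->14, 1->11, 2->9, 3->10, 4->12; deleted nodes 9, 11; deleted edges (11,9,l); (11,10,r); (14,11,l); added nodes 21; added edges (14,21,l); (21,10,l); (21,12,r); result: nodes: 2:c4, 5:c2, 6:app, 10:c1, 12:c4, 14:app, 15:c4, 17:c1, 19:app, 20:app, 21:app edges: (6,5,r); (6,20,l); (14,12,r); (14,21,l); (19,15,l); (19,17,r); (20,2,l); (20,5,r); (21,10,l); (21,12,r)
final:
nodes: 2:c4, 5:c2, 6:app, 10:c1, 12:c4, 14:app, 15:c4, 17:c1, 19:app, 20:app, 21:app
edges: (6,5,r); (6,20,l); (14,12,r); (14,21,l); (19,15,l); (19,17,r); (20,2,l); (20,5,r); (21,10,l); (21,12,r)


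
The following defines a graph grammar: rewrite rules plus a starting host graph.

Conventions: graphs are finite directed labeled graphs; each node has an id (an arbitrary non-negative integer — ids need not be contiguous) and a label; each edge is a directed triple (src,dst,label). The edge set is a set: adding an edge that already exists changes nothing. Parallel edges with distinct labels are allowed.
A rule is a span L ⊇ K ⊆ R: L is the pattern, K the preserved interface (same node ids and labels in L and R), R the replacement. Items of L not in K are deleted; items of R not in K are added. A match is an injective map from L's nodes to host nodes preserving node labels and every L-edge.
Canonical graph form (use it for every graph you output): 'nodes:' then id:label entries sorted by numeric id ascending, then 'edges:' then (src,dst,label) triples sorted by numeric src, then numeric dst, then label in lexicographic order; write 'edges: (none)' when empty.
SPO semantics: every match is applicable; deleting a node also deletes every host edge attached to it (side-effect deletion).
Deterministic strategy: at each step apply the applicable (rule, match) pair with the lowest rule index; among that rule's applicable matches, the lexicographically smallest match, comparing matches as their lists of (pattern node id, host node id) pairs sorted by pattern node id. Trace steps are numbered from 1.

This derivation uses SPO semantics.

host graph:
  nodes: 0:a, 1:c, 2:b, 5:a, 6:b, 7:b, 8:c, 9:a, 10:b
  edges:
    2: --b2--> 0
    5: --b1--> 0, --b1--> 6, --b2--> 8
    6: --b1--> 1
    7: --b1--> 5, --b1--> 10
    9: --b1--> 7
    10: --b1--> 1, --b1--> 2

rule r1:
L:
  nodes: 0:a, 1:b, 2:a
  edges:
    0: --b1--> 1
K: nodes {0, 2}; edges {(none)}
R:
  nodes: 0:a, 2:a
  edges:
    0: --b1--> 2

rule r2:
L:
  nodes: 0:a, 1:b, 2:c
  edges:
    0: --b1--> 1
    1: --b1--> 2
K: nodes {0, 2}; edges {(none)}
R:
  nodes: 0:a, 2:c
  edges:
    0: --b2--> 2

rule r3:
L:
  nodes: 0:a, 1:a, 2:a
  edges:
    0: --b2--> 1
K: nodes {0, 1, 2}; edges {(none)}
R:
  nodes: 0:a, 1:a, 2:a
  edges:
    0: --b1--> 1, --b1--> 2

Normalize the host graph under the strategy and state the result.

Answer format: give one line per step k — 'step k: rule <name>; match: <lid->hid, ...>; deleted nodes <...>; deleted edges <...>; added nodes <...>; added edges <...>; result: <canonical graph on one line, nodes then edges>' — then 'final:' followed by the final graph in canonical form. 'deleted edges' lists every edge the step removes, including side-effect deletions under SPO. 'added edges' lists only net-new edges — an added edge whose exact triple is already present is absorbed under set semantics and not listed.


step 1: rule r1; match: 0->5, 1->6, 2->0; deleted nodes 6; deleted edges (5,6,b1); (6,1,b1); added nodes (none); added edges (none); result: nodes: 0:a, 1:c, 2:b, 5:a, 7:b, 8:c, 9:a, 10:b edges: (2,0,b2); (5,0,b1); (5,8,b2); (7,5,b1); (7,10,b1); (9,7,b1); (10,1,b1); (10,2,b1)
step 2: rule r1; match: 0->9, 1->7, 2->0; deleted nodes 7; deleted edges (7,5,b1); (7,10,b1); (9,7,b1); added nodes (none); added edges (9,0,b1); result: nodes: 0:a, 1:c, 2:b, 5:a, 8:c, 9:a, 10:b edges: (2,0,b2); (5,0,b1); (5,8,b2); (9,0,b1); (10,1,b1); (10,2,b1)
final:
nodes: 0:a, 1:c, 2:b, 5:a, 8:c, 9:a, 10:b
edges: (2,0,b2); (5,0,b1); (5,8,b2); (9,0,b1); (10,1,b1); (10,2,b1)


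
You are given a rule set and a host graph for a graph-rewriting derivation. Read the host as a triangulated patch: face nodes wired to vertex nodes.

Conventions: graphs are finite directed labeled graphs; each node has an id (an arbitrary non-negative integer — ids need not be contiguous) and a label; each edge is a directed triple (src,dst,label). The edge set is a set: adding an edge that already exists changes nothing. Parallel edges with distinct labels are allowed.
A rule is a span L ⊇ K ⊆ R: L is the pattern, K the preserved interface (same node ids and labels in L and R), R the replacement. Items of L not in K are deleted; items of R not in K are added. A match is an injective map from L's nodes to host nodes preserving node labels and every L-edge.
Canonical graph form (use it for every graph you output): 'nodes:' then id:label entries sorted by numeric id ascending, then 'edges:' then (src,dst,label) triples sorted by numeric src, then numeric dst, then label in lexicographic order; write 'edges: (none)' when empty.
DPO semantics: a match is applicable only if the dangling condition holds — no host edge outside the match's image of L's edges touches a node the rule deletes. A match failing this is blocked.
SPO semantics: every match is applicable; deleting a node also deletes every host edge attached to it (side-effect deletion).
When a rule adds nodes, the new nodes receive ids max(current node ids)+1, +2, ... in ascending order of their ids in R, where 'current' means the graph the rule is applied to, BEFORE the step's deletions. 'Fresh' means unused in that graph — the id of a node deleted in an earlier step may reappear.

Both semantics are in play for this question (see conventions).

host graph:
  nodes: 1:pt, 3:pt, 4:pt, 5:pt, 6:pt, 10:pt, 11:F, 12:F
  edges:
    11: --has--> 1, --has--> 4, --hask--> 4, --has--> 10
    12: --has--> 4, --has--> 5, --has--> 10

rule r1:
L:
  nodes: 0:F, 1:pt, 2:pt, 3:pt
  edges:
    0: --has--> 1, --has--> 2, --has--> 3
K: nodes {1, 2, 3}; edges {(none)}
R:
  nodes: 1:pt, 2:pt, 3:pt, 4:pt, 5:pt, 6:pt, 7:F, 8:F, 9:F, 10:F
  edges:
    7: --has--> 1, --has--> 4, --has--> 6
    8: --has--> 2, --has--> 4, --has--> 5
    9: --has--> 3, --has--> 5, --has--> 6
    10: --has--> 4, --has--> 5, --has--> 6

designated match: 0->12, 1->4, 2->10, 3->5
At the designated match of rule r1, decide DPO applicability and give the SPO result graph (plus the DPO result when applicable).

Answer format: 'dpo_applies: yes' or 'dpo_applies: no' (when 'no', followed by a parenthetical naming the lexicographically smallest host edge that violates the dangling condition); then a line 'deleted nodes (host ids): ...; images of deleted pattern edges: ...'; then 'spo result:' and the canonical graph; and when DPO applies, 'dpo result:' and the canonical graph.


dpo_applies: yes
deleted nodes (host ids): 12; images of deleted pattern edges: (12,4,has); (12,5,has); (12,10,has)
spo result:
nodes: 1:pt, 3:pt, 4:pt, 5:pt, 6:pt, 10:pt, 11:F, 13:pt, 14:pt, 15:pt, 16:F, 17:F, 18:F, 19:F
edges: (11,1,has); (11,4,has); (11,4,hask); (11,10,has); (16,4,has); (16,13,has); (16,15,has); (17,10,has); (17,13,has); (17,14,has); (18,5,has); (18,14,has); (18,15,has); (19,13,has); (19,14,has); (19,15,has)
dpo result:
nodes: 1:pt, 3:pt, 4:pt, 5:pt, 6:pt, 10:pt, 11:F, 13:pt, 14:pt, 15:pt, 16:F, 17:F, 18:F, 19:F
edges: (11,1,has); (11,4,has); (11,4,hask); (11,10,has); (16,4,has); (16,13,has); (16,15,has); (17,10,has); (17,13,has); (17,14,has); (18,5,has); (18,14,has); (18,15,has); (19,13,has); (19,14,has); (19,15,has)


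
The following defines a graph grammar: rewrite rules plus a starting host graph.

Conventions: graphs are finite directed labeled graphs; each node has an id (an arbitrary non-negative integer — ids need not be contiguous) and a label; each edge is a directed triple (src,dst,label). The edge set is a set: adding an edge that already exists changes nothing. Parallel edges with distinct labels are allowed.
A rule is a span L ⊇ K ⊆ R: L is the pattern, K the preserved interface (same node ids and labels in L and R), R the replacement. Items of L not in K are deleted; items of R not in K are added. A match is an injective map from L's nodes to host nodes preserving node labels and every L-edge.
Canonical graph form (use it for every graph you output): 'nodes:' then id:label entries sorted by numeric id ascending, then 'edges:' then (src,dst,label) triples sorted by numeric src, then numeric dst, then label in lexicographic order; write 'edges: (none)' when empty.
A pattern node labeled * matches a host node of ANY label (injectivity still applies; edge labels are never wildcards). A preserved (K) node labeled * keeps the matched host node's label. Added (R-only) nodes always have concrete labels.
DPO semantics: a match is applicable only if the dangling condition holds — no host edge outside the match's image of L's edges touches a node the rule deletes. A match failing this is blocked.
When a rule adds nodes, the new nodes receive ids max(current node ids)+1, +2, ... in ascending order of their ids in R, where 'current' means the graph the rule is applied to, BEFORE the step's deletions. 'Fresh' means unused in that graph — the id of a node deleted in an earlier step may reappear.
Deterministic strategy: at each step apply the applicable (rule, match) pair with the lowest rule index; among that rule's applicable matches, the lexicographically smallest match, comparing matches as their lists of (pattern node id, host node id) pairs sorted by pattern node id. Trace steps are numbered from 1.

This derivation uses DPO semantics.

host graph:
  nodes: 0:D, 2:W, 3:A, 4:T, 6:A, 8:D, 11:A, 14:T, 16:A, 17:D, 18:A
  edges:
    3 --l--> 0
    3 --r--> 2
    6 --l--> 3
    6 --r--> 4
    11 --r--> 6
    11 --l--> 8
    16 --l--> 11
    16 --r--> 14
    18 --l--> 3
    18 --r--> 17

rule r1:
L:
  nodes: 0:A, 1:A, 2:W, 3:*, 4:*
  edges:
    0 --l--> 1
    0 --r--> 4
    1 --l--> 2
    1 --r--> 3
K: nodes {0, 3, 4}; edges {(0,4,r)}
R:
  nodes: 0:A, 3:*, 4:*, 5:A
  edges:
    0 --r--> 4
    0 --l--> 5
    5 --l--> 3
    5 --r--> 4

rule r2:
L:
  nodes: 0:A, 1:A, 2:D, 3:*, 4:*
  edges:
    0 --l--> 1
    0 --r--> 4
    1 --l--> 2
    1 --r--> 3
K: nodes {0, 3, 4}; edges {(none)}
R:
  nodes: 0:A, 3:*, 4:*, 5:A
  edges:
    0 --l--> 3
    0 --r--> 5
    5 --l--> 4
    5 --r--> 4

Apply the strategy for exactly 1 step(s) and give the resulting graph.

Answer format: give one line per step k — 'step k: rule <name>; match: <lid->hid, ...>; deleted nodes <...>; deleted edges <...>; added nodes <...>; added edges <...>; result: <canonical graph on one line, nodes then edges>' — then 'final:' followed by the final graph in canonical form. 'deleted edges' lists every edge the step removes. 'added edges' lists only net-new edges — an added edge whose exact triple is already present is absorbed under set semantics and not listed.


step 1: rule r2; match: 0->16, 1->11, 2->8, 3->6, 4->14; deleted nodes 8, 11; deleted edges (11,6,r); (11,8,l); (16,11,l); (16,14,r); added nodes 19; added edges (16,6,l); (16,19,r); (19,14,l); (19,14,r); result: nodes: 0:D, 2:W, 3:A, 4:T, 6:A, 14:T, 16:A, 17:D, 18:A, 19:A edges: (3,0,l); (3,2,r); (6,3,l); (6,4,r); (16,6,l); (16,19,r); (18,3,l); (18,17,r); (19,14,l); (19,14,r)
final:
nodes: 0:D, 2:W, 3:A, 4:T, 6:A, 14:T, 16:A, 17:D, 18:A, 19:A
edges: (3,0,l); (3,2,r); (6,3,l); (6,4,r); (16,6,l); (16,19,r); (18,3,l); (18,17,r); (19,14,l); (19,14,r)


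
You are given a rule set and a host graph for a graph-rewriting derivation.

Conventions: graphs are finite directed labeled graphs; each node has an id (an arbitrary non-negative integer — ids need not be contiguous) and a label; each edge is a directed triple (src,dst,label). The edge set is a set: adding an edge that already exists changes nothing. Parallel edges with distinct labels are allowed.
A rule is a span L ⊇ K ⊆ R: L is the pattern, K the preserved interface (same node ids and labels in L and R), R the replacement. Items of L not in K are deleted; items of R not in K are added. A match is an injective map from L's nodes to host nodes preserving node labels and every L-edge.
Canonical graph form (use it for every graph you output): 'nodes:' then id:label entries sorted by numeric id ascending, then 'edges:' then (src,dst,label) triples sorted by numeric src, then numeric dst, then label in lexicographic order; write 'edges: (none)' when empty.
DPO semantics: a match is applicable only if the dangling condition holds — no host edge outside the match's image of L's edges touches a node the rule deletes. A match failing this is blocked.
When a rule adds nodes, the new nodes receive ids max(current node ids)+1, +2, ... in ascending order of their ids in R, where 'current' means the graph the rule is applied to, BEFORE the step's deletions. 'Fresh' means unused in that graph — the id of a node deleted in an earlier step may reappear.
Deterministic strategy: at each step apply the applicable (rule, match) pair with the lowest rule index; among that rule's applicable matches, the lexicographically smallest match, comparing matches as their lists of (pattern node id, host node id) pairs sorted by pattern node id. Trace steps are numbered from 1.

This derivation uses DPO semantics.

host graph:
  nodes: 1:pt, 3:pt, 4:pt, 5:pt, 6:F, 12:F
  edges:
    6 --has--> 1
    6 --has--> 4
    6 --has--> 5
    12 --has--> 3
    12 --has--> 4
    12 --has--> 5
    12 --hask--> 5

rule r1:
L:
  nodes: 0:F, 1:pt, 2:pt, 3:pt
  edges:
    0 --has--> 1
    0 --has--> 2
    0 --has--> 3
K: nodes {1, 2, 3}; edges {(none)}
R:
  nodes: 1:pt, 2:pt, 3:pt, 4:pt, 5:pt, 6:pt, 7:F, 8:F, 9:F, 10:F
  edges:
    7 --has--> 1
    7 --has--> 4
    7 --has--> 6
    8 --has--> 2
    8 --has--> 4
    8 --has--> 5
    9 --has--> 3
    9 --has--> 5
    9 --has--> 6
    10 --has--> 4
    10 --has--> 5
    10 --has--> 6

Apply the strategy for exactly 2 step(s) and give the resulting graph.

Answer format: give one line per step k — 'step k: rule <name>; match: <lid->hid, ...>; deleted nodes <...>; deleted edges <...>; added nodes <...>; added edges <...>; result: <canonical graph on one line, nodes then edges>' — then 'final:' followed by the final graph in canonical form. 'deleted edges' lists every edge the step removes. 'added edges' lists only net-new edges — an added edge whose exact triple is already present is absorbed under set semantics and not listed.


step 1: rule r1; match: 0->6, 1->1, 2->4, 3->5; deleted nodes 6; deleted edges (6,1,has); (6,4,has); (6,5,has); added nodes 13, 14, 15, 16, 17, 18, 19; added edges (16,1,has); (16,13,has); (16,15,has); (17,4,has); (17,13,has); (17,14,has); (18,5,has); (18,14,has); (18,15,has); (19,13,has); (19,14,has); (19,15,has); result: nodes: 1:pt, 3:pt, 4:pt, 5:pt, 12:F, 13:pt, 14:pt, 15:pt, 16:F, 17:F, 18:F, 19:F edges: (12,3,has); (12,4,has); (12,5,has); (12,5,hask); (16,1,has); (16,13,has); (16,15,has); (17,4,has); (17,13,has); (17,14,has); (18,5,has); (18,14,has); (18,15,has); (19,13,has); (19,14,has); (19,15,has)
step 2: rule r1; match: 0->16, 1->1, 2->13, 3->15; deleted nodes 16; deleted edges (16,1,has); (16,13,has); (16,15,has); added nodes 20, 21, 22, 23, 24, 25, 26; added edges (23,1,has); (23,20,has); (23,22,has); (24,13,has); (24,20,has); (24,21,has); (25,15,has); (25,21,has); (25,22,has); (26,20,has); (26,21,has); (26,22,has); result: nodes: 1:pt, 3:pt, 4:pt, 5:pt, 12:F, 13:pt, 14:pt, 15:pt, 17:F, 18:F, 19:F, 20:pt, 21:pt, 22:pt, 23:F, 24:F, 25:F, 26:F edges: (12,3,has); (12,4,has); (12,5,has); (12,5,hask); (17,4,has); (17,13,has); (17,14,has); (18,5,has); (18,14,has); (18,15,has); (19,13,has); (19,14,has); (19,15,has); (23,1,has); (23,20,has); (23,22,has); (24,13,has); (24,20,has); (24,21,has); (25,15,has); (25,21,has); (25,22,has); (26,20,has); (26,21,has); (26,22,has)
final:
nodes: 1:pt, 3:pt, 4:pt, 5:pt, 12:F, 13:pt, 14:pt, 15:pt, 17:F, 18:F, 19:F, 20:pt, 21:pt, 22:pt, 23:F, 24:F, 25:F, 26:F
edges: (12,3,has); (12,4,has); (12,5,has); (12,5,hask); (17,4,has); (17,13,has); (17,14,has); (18,5,has); (18,14,has); (18,15,has); (19,13,has); (19,14,has); (19,15,has); (23,1,has); (23,20,has); (23,22,has); (24,13,has); (24,20,has); (24,21,has); (25,15,has); (25,21,has); (25,22,has); (26,20,has); (26,21,has); (26,22,has)


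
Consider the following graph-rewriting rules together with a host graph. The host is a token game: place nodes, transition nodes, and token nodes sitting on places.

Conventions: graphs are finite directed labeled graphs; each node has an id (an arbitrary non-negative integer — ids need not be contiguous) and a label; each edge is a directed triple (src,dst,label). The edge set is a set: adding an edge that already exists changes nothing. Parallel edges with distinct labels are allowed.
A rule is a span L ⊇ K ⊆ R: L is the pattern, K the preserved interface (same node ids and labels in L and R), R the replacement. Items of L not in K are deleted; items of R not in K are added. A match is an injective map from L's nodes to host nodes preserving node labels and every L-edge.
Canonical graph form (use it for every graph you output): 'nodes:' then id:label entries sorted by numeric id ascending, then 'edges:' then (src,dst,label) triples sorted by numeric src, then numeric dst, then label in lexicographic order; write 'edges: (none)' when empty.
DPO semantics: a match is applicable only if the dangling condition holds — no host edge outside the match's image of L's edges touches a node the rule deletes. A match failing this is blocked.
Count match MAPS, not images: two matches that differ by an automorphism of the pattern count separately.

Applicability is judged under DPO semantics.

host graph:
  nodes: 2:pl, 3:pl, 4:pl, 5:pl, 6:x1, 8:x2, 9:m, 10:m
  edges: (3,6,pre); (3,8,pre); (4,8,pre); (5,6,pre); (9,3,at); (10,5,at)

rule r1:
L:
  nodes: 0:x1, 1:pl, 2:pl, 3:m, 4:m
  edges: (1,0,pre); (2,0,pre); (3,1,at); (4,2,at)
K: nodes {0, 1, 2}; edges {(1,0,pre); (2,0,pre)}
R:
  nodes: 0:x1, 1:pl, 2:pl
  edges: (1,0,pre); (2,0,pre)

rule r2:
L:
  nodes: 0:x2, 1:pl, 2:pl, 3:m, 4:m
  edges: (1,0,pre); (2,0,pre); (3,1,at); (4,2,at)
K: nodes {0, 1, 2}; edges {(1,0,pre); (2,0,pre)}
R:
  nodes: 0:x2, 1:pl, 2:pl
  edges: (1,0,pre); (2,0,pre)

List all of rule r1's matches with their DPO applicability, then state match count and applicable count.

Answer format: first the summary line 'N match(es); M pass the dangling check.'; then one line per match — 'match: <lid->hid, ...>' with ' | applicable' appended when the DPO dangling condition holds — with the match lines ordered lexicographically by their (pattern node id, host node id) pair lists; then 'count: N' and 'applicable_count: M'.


2 match(es); 2 pass the dangling check.
match: 0->6, 1->3, 2->5, 3->9, 4->10 | applicable
match: 0->6, 1->5, 2->3, 3->10, 4->9 | applicable
count: 2
applicable_count: 2


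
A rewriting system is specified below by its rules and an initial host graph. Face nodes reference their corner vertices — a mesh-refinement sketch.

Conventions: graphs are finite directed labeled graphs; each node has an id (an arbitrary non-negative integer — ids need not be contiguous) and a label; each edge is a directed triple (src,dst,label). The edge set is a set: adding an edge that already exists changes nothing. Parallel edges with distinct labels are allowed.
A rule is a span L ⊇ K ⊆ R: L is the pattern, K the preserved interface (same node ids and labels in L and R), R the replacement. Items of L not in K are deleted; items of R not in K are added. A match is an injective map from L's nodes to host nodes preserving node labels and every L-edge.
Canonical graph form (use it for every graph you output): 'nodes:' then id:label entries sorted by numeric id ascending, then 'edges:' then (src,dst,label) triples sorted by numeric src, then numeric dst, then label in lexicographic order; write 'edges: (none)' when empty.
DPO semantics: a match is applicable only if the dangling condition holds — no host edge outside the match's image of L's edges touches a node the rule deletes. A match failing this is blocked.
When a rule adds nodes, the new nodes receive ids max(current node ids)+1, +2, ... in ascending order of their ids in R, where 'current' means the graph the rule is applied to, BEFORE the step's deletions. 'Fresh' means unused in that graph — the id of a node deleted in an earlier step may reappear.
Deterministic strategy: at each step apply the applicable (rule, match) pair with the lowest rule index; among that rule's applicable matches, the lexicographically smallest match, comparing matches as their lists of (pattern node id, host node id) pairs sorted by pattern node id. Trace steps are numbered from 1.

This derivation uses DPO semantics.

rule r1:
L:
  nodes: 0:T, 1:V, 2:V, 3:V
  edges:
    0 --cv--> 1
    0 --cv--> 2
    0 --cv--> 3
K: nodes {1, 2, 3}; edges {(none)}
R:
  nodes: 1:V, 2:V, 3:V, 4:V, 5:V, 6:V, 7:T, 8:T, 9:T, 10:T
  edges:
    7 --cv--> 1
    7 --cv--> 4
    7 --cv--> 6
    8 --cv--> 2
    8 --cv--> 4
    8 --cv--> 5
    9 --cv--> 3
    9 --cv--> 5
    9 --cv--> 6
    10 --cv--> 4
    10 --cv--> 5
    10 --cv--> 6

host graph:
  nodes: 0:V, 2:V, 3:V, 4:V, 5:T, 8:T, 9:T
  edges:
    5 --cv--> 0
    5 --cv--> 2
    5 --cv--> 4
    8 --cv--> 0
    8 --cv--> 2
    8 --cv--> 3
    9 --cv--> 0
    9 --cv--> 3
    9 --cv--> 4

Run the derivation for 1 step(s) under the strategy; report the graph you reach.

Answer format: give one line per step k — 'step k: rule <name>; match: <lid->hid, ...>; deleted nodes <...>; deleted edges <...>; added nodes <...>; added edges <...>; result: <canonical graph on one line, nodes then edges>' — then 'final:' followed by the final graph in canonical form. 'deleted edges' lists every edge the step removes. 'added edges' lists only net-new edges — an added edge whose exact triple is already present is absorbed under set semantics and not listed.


step 1: rule r1; match: 0->5, 1->0, 2->2, 3->4; deleted nodes 5; deleted edges (5,0,cv); (5,2,cv); (5,4,cv); added nodes 10, 11, 12, 13, 14, 15, 16; added edges (13,0,cv); (13,10,cv); (13,12,cv); (14,2,cv); (14,10,cv); (14,11,cv); (15,4,cv); (15,11,cv); (15,12,cv); (16,10,cv); (16,11,cv); (16,12,cv); result: nodes: 0:V, 2:V, 3:V, 4:V, 8:T, 9:T, 10:V, 11:V, 12:V, 13:T, 14:T, 15:T, 16:T edges: (8,0,cv); (8,2,cv); (8,3,cv); (9,0,cv); (9,3,cv); (9,4,cv); (13,0,cv); (13,10,cv); (13,12,cv); (14,2,cv); (14,10,cv); (14,11,cv); (15,4,cv); (15,11,cv); (15,12,cv); (16,10,cv); (16,11,cv); (16,12,cv)
final:
nodes: 0:V, 2:V, 3:V, 4:V, 8:T, 9:T, 10:V, 11:V, 12:V, 13:T, 14:T, 15:T, 16:T
edges: (8,0,cv); (8,2,cv); (8,3,cv); (9,0,cv); (9,3,cv); (9,4,cv); (13,0,cv); (13,10,cv); (13,12,cv); (14,2,cv); (14,10,cv); (14,11,cv); (15,4,cv); (15,11,cv); (15,12,cv); (16,10,cv); (16,11,cv); (16,12,cv)


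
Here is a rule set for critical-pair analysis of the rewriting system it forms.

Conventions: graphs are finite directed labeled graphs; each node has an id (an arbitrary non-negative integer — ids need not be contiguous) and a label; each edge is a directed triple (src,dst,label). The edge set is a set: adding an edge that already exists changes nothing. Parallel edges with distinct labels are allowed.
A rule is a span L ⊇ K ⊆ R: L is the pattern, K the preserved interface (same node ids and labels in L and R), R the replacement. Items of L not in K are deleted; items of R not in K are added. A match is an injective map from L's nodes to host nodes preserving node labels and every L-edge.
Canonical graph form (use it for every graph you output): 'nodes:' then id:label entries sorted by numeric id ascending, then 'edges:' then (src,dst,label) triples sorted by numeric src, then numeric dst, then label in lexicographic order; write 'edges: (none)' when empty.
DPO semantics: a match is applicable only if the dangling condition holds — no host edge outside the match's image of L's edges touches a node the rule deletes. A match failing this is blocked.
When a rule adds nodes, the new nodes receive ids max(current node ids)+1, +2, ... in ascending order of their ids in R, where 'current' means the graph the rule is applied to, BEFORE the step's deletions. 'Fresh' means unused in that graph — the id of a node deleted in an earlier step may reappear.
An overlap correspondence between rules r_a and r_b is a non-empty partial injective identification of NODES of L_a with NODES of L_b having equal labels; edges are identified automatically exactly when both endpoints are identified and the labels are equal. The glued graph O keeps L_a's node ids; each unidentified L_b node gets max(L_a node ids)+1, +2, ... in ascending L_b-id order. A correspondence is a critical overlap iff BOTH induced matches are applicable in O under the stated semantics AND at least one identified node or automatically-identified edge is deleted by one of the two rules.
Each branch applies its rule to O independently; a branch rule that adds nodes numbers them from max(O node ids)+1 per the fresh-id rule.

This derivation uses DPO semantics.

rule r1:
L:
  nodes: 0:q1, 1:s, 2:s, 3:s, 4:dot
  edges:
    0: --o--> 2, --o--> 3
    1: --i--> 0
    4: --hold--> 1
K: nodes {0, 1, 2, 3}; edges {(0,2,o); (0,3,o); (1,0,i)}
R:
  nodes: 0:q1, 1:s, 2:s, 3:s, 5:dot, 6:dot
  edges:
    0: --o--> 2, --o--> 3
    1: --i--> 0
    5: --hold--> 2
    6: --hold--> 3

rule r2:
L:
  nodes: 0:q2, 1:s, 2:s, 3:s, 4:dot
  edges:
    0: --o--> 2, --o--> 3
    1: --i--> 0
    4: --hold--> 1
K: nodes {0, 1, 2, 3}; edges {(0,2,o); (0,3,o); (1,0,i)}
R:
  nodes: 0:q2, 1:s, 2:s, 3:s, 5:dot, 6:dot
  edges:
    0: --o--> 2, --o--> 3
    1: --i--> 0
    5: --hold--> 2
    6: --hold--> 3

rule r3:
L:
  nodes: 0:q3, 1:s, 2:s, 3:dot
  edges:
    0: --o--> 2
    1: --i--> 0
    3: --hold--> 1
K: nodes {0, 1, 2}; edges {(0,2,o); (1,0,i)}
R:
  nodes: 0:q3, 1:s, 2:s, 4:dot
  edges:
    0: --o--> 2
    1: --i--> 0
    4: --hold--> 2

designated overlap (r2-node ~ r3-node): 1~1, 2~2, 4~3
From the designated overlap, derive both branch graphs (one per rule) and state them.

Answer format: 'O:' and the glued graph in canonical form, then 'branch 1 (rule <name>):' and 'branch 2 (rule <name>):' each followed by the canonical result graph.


O:
nodes: 0:q2, 1:s, 2:s, 3:s, 4:dot, 5:q3
edges: (0,2,o); (0,3,o); (1,0,i); (1,5,i); (4,1,hold); (5,2,o)
branch 1 (rule r2):
nodes: 0:q2, 1:s, 2:s, 3:s, 5:q3, 6:dot, 7:dot
edges: (0,2,o); (0,3,o); (1,0,i); (1,5,i); (5,2,o); (6,2,hold); (7,3,hold)
branch 2 (rule r3):
nodes: 0:q2, 1:s, 2:s, 3:s, 5:q3, 6:dot
edges: (0,2,o); (0,3,o); (1,0,i); (1,5,i); (5,2,o); (6,2,hold)
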